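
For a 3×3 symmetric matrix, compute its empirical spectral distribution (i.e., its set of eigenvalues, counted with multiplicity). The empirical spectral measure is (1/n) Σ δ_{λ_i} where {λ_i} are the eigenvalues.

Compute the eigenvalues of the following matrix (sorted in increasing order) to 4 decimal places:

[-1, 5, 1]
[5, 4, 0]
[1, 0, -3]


Since M is real symmetric, all three eigenvalues are real; they are the roots of det(λI − M) = λ³ − (tr M) λ² + s λ − det M, where s is the sum of the principal 2×2 minors.
tr M = -1 + 4 + (-3) = 0.
s = ((-1)·4 − 5²) + ((-1)·(-3) − 1²) + (4·(-3) − 0²) = -29 + 2 + (-12) = -39.
det M (expand along row 1) = (-1)·(-12) − 5·(-15) + 1·(-4) = 83.
Characteristic polynomial: λ³ − 39λ − 83 = 0.
Substitute λ = y + (tr M)/3 = y + 0.000000 to remove the quadratic term: y³ + p·y + q = 0 with p = s − (tr M)²/3 = -39.000000 and q = −2(tr M)³/27 + (tr M)·s/3 − det M = -83.000000.
Three real roots ⇒ use the trigonometric (Viète) form: r = 2√(−p/3) = 7.211103, φ = arccos(3q/(p·r)) = arccos(0.885387) = 0.483471 rad.
y_k = r·cos(φ/3 − 2πk/3) for k = 0, 1, 2 gives y = 7.117663, -2.556758, -4.560906.
λ_k = y_k + 0.000000 gives λ = 7.1177, -2.5568, -4.5609 (check: the sum is 0.0000 = tr M).

Eigenvalues sorted in increasing order: [-4.5609, -2.5568, 7.1177].


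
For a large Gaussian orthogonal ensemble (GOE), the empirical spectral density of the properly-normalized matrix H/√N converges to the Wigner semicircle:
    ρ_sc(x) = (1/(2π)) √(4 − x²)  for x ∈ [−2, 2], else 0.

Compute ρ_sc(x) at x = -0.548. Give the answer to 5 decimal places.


ρ_sc(x) = (1/(2π)) √(4 − x²). With x = -0.548:
  4 − x² = 4 − (-0.548)² = 4 − 0.300304 = 3.699696.
  √(4 − x²) = 1.923459.
  1/(2π) = 0.159155.
  ρ_sc(-0.548) = 0.159155 · 1.923459 = 0.306128.

Rounded to 5 decimal places: ρ_sc(-0.548) ≈ 0.30613.


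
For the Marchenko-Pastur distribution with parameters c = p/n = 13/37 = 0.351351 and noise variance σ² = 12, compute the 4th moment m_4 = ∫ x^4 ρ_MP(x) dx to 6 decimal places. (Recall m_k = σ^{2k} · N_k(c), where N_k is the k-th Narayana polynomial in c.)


E[X⁴] = σ⁸ (1 + 6c + 6c² + c³) (fourth MP moment). With σ² = 12 (so σ⁸ = 20736) and c = 13/37 = 0.351351: E[X⁴] = 20736 · (1 + 6·0.351351 + 6·(0.351351)² + (0.351351)³) = 20736 · 3.892168.

So E[X^4] = 80708.001500.


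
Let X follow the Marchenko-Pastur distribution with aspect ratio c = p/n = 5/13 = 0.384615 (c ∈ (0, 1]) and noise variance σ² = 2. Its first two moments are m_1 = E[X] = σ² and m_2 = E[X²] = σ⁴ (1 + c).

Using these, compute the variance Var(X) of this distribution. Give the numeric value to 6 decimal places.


m_1 = E[X] = σ² = 2, so m_1² = 4.
m_2 = E[X²] = σ⁴ (1 + c) = 4 · (1 + 0.384615) = 4 · 1.384615 = 5.538462.
(Note m_2 − m_1² simplifies to c · σ⁴ = 0.384615 · 4.)

Var(X) = m_2 − m_1² = 5.538462 − 4 = 1.538462.


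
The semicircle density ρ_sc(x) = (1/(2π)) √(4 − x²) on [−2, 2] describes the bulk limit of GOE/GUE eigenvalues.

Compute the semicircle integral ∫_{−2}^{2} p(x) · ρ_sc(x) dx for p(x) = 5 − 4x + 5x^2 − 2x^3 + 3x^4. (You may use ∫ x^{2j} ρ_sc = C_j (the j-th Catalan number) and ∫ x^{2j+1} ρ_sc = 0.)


Write p(x) = Σ a_i x^i, split into monomials and integrate each against ρ_sc separately.
Using ∫ x^{2j} ρ_sc = C_j = (1/(j+1)) C(2j, j) (Catalan numbers) and ∫ x^{2j+1} ρ_sc = 0 (odd monomials vanish by symmetry):
  i = 0 (even): a_0 · C_{0} = 5 · 1 = 5
  i = 1 (odd): ∫ x^1 ρ_sc = 0 (vanishes)
  i = 2 (even): a_2 · C_{1} = 5 · 1 = 5
  i = 3 (odd): ∫ x^3 ρ_sc = 0 (vanishes)
  i = 4 (even): a_4 · C_{2} = 3 · 2 = 6

Summing the contributions: ∫_{−2}^{2} p(x) ρ_sc(x) dx = 5 + 5 + 6 = 16.


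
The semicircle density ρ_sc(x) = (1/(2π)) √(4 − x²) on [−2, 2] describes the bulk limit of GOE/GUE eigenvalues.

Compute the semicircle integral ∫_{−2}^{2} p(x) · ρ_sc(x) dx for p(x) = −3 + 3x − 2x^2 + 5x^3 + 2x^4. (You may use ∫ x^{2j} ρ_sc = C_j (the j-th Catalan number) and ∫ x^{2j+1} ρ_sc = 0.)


Write p(x) = Σ a_i x^i, split into monomials and integrate each against ρ_sc separately.
Using ∫ x^{2j} ρ_sc = C_j = (1/(j+1)) C(2j, j) (Catalan numbers) and ∫ x^{2j+1} ρ_sc = 0 (odd monomials vanish by symmetry):
  i = 0 (even): a_0 · C_{0} = -3 · 1 = -3
  i = 1 (odd): ∫ x^1 ρ_sc = 0 (vanishes)
  i = 2 (even): a_2 · C_{1} = -2 · 1 = -2
  i = 3 (odd): ∫ x^3 ρ_sc = 0 (vanishes)
  i = 4 (even): a_4 · C_{2} = 2 · 2 = 4

Summing the contributions: ∫_{−2}^{2} p(x) ρ_sc(x) dx = (-3) + (-2) + 4 = -1.


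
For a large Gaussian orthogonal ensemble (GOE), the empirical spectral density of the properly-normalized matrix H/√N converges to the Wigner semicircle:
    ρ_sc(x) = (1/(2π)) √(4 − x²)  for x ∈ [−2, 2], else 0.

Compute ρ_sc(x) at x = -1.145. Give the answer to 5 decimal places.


ρ_sc(x) = (1/(2π)) √(4 − x²). With x = -1.145:
  4 − x² = 4 − (-1.145)² = 4 − 1.311025 = 2.688975.
  √(4 − x²) = 1.639809.
  1/(2π) = 0.159155.
  ρ_sc(-1.145) = 0.159155 · 1.639809 = 0.260984.

Rounded to 5 decimal places: ρ_sc(-1.145) ≈ 0.26098.


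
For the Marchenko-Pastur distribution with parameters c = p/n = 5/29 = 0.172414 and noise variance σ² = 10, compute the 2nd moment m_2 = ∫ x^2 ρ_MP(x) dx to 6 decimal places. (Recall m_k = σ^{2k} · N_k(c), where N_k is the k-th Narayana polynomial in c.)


E[X²] = σ⁴ (1 + c) (second MP moment). With σ² = 10 (so σ⁴ = 100) and c = 5/29 = 0.172414: E[X²] = 100 · (1 + 0.172414) = 100 · 1.172414.

So E[X^2] = 117.241379.


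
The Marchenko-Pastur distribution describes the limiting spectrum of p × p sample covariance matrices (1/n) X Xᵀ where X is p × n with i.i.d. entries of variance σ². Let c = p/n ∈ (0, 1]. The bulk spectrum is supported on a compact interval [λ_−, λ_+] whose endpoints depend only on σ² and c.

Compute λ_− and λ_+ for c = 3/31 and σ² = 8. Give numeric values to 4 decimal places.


c = 3/31 = 0.096774; √c = 0.311086.
λ_− = σ² (1 − √c)² = 8 · (1 − 0.311086)² = 8 · (0.688914)² = 3.796825.
λ_+ = σ² (1 + √c)² = 8 · (1 + 0.311086)² = 8 · (1.311086)² = 13.751562.

Rounded to 4 decimal places: λ_− ≈ 3.7968, λ_+ ≈ 13.7516.


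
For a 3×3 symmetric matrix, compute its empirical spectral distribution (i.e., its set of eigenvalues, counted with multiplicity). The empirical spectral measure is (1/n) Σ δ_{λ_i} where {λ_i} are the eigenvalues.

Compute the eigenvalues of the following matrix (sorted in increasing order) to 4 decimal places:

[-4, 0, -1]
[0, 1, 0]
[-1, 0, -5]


Since M is real symmetric, all three eigenvalues are real; they are the roots of det(λI − M) = λ³ − (tr M) λ² + s λ − det M, where s is the sum of the principal 2×2 minors.
tr M = -4 + 1 + (-5) = -8.
s = ((-4)·1 − 0²) + ((-4)·(-5) − (-1)²) + (1·(-5) − 0²) = -4 + 19 + (-5) = 10.
det M (expand along row 1) = (-4)·(-5) − 0·0 + (-1)·1 = 19.
Characteristic polynomial: λ³ + 8λ² + 10λ − 19 = 0.
Substitute λ = y + (tr M)/3 = y − 2.666667 to remove the quadratic term: y³ + p·y + q = 0 with p = s − (tr M)²/3 = -11.333333 and q = −2(tr M)³/27 + (tr M)·s/3 − det M = -7.740741.
Three real roots ⇒ use the trigonometric (Viète) form: r = 2√(−p/3) = 3.887301, φ = arccos(3q/(p·r)) = arccos(0.527106) = 1.015605 rad.
y_k = r·cos(φ/3 − 2πk/3) for k = 0, 1, 2 gives y = 3.666667, -0.715299, -2.951367.
λ_k = y_k − 2.666667 gives λ = 1.0000, -3.3820, -5.6180 (check: the sum is -8.0000 = tr M).

Eigenvalues sorted in increasing order: [-5.6180, -3.3820, 1.0000].


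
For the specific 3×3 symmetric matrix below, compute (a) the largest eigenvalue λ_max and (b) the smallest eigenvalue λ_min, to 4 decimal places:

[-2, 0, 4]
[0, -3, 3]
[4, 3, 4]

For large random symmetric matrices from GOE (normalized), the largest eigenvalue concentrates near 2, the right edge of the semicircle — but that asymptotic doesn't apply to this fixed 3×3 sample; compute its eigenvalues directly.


Since M is real symmetric, all three eigenvalues are real; they are the roots of det(λI − M) = λ³ − (tr M) λ² + s λ − det M, where s is the sum of the principal 2×2 minors.
tr M = -2 + (-3) + 4 = -1.
s = ((-2)·(-3) − 0²) + ((-2)·4 − 4²) + ((-3)·4 − 3²) = 6 + (-24) + (-21) = -39.
det M (expand along row 1) = (-2)·(-21) − 0·(-12) + 4·12 = 90.
Characteristic polynomial: λ³ + λ² − 39λ − 90 = 0.
Substitute λ = y + (tr M)/3 = y − 0.333333 to remove the quadratic term: y³ + p·y + q = 0 with p = s − (tr M)²/3 = -39.333333 and q = −2(tr M)³/27 + (tr M)·s/3 − det M = -76.925926.
Three real roots ⇒ use the trigonometric (Viète) form: r = 2√(−p/3) = 7.241854, φ = arccos(3q/(p·r)) = arccos(0.810184) = 0.626331 rad.
y_k = r·cos(φ/3 − 2πk/3) for k = 0, 1, 2 gives y = 7.084598, -2.242419, -4.842179.
λ_k = y_k − 0.333333 gives λ = 6.7513, -2.5758, -5.1755 (check: the sum is -1.0000 = tr M).

Hence λ_max = 6.7513 and λ_min = -5.1755.


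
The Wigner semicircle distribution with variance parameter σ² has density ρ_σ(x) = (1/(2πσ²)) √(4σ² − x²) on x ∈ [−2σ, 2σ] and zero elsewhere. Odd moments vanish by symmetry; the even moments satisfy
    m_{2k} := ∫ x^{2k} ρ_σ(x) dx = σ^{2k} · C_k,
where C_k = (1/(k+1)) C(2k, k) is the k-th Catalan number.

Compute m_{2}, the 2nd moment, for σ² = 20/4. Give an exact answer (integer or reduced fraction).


By the scaled semicircle moment identity, m_{2k} = σ^{2k} · C_k with k = 1.
C_1 = (1/(k+1)) · C(2k, k) = (1/2) · C(2, 1) = (1/2) · 2 = 1.
σ^{2k} = (σ²)^k = (20/4)^1 = 5.

Therefore m_{2} = σ^{2} · C_1 = 5 · 1 = 5.


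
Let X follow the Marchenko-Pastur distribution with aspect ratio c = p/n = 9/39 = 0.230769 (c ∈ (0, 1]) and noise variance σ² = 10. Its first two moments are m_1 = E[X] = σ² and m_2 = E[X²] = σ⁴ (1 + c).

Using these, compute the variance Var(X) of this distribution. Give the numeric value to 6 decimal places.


m_1 = E[X] = σ² = 10, so m_1² = 100.
m_2 = E[X²] = σ⁴ (1 + c) = 100 · (1 + 0.230769) = 100 · 1.230769 = 123.076923.
(Note m_2 − m_1² simplifies to c · σ⁴ = 0.230769 · 100.)

Var(X) = m_2 − m_1² = 123.076923 − 100 = 23.076923.


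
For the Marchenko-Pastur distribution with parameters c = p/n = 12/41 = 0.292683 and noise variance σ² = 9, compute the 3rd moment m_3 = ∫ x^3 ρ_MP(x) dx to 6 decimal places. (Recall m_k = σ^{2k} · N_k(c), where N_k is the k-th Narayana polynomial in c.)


E[X³] = σ⁶ (1 + 3c + c²) (third MP moment). With σ² = 9 (so σ⁶ = 729) and c = 12/41 = 0.292683: E[X³] = 729 · (1 + 3·0.292683 + (0.292683)²) = 729 · 1.963712.

So E[X^3] = 1431.546104.


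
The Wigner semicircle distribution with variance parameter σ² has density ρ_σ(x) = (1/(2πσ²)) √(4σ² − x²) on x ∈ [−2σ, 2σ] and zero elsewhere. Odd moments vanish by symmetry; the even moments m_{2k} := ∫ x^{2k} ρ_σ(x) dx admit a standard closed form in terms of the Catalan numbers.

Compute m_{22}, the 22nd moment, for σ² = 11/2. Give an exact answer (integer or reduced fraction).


By the scaled semicircle moment identity, m_{2k} = σ^{2k} · C_k with k = 11.
C_11 = (1/(k+1)) · C(2k, k) = (1/12) · C(22, 11) = (1/12) · 705432 = 58786.
σ^{2k} = (σ²)^k = (11/2)^11 = 285311670611/2048.

Therefore m_{22} = σ^{22} · C_11 = (285311670611/2048) · 58786 = 8386165934269123/1024.


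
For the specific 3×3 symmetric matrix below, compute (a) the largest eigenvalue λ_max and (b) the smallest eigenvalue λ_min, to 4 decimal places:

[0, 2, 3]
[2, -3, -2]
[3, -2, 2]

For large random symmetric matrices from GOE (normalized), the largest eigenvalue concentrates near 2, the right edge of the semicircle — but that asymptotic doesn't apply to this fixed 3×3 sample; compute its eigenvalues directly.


Since M is real symmetric, all three eigenvalues are real; they are the roots of det(λI − M) = λ³ − (tr M) λ² + s λ − det M, where s is the sum of the principal 2×2 minors.
tr M = 0 + (-3) + 2 = -1.
s = (0·(-3) − 2²) + (0·2 − 3²) + ((-3)·2 − (-2)²) = -4 + (-9) + (-10) = -23.
det M (expand along row 1) = 0·(-10) − 2·10 + 3·5 = -5.
Characteristic polynomial: λ³ + λ² − 23λ + 5 = 0.
Substitute λ = y + (tr M)/3 = y − 0.333333 to remove the quadratic term: y³ + p·y + q = 0 with p = s − (tr M)²/3 = -23.333333 and q = −2(tr M)³/27 + (tr M)·s/3 − det M = 12.740741.
Three real roots ⇒ use the trigonometric (Viète) form: r = 2√(−p/3) = 5.577734, φ = arccos(3q/(p·r)) = arccos(-0.293685) = 1.868876 rad.
y_k = r·cos(φ/3 − 2πk/3) for k = 0, 1, 2 gives y = 4.529989, 0.553291, -5.083280.
λ_k = y_k − 0.333333 gives λ = 4.1967, 0.2200, -5.4166 (check: the sum is -1.0000 = tr M).

Hence λ_max = 4.1967 and λ_min = -5.4166.


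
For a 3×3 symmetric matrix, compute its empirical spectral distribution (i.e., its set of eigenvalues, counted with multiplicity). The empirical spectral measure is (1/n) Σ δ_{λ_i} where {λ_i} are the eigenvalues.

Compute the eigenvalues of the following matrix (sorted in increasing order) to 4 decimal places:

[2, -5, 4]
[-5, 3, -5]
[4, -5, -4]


Since M is real symmetric, all three eigenvalues are real; they are the roots of det(λI − M) = λ³ − (tr M) λ² + s λ − det M, where s is the sum of the principal 2×2 minors.
tr M = 2 + 3 + (-4) = 1.
s = (2·3 − (-5)²) + (2·(-4) − 4²) + (3·(-4) − (-5)²) = -19 + (-24) + (-37) = -80.
det M (expand along row 1) = 2·(-37) − (-5)·40 + 4·13 = 178.
Characteristic polynomial: λ³ − λ² − 80λ − 178 = 0.
Substitute λ = y + (tr M)/3 = y + 0.333333 to remove the quadratic term: y³ + p·y + q = 0 with p = s − (tr M)²/3 = -80.333333 and q = −2(tr M)³/27 + (tr M)·s/3 − det M = -204.740741.
Three real roots ⇒ use the trigonometric (Viète) form: r = 2√(−p/3) = 10.349450, φ = arccos(3q/(p·r)) = arccos(0.738775) = 0.739545 rad.
y_k = r·cos(φ/3 − 2πk/3) for k = 0, 1, 2 gives y = 10.036573, -2.831112, -7.205461.
λ_k = y_k + 0.333333 gives λ = 10.3699, -2.4978, -6.8721 (check: the sum is 1.0000 = tr M).

Eigenvalues sorted in increasing order: [-6.8721, -2.4978, 10.3699].


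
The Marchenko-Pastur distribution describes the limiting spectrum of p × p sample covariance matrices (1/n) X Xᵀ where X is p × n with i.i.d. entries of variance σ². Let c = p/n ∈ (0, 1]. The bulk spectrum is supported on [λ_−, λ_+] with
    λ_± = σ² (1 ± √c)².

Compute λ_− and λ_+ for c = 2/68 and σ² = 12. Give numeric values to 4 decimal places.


c = 2/68 = 0.029412; √c = 0.171499.
λ_− = σ² (1 − √c)² = 12 · (1 − 0.171499)² = 12 · (0.828501)² = 8.236975.
λ_+ = σ² (1 + √c)² = 12 · (1 + 0.171499)² = 12 · (1.171499)² = 16.468907.

Rounded to 4 decimal places: λ_− ≈ 8.2370, λ_+ ≈ 16.4689.


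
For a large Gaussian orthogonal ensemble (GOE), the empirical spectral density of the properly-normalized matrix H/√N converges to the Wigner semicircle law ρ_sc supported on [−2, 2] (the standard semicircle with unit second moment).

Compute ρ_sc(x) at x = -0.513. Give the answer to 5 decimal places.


ρ_sc(x) = (1/(2π)) √(4 − x²). With x = -0.513:
  4 − x² = 4 − (-0.513)² = 4 − 0.263169 = 3.736831.
  √(4 − x²) = 1.933088.
  1/(2π) = 0.159155.
  ρ_sc(-0.513) = 0.159155 · 1.933088 = 0.307661.

Rounded to 5 decimal places: ρ_sc(-0.513) ≈ 0.30766.


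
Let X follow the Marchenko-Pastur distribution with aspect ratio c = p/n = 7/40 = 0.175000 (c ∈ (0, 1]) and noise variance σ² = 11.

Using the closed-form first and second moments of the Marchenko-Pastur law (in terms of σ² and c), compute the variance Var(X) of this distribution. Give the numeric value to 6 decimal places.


Recall the MP moments m_1 = E[X] = σ² and m_2 = E[X²] = σ⁴ (1 + c).
m_1 = E[X] = σ² = 11, so m_1² = 121.
m_2 = E[X²] = σ⁴ (1 + c) = 121 · (1 + 0.175000) = 121 · 1.175000 = 142.175000.
(Note m_2 − m_1² simplifies to c · σ⁴ = 0.175000 · 121.)

Var(X) = m_2 − m_1² = 142.175000 − 121 = 21.175000.


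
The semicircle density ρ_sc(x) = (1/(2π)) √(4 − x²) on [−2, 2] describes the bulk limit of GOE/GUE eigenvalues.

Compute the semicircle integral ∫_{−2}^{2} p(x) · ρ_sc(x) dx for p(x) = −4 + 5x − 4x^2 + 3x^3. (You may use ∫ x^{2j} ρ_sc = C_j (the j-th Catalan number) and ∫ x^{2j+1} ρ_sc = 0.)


Write p(x) = Σ a_i x^i, split into monomials and integrate each against ρ_sc separately.
Using ∫ x^{2j} ρ_sc = C_j = (1/(j+1)) C(2j, j) (Catalan numbers) and ∫ x^{2j+1} ρ_sc = 0 (odd monomials vanish by symmetry):
  i = 0 (even): a_0 · C_{0} = -4 · 1 = -4
  i = 1 (odd): ∫ x^1 ρ_sc = 0 (vanishes)
  i = 2 (even): a_2 · C_{1} = -4 · 1 = -4
  i = 3 (odd): ∫ x^3 ρ_sc = 0 (vanishes)

Summing the contributions: ∫_{−2}^{2} p(x) ρ_sc(x) dx = (-4) + (-4) = -8.


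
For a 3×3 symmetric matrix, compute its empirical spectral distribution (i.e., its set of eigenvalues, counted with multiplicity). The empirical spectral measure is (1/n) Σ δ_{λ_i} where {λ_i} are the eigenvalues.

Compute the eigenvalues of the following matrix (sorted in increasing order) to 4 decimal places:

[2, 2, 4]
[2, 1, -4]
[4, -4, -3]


Since M is real symmetric, all three eigenvalues are real; they are the roots of det(λI − M) = λ³ − (tr M) λ² + s λ − det M, where s is the sum of the principal 2×2 minors.
tr M = 2 + 1 + (-3) = 0.
s = (2·1 − 2²) + (2·(-3) − 4²) + (1·(-3) − (-4)²) = -2 + (-22) + (-19) = -43.
det M (expand along row 1) = 2·(-19) − 2·10 + 4·(-12) = -106.
Characteristic polynomial: λ³ − 43λ + 106 = 0.
Substitute λ = y + (tr M)/3 = y + 0.000000 to remove the quadratic term: y³ + p·y + q = 0 with p = s − (tr M)²/3 = -43.000000 and q = −2(tr M)³/27 + (tr M)·s/3 − det M = 106.000000.
Three real roots ⇒ use the trigonometric (Viète) form: r = 2√(−p/3) = 7.571878, φ = arccos(3q/(p·r)) = arccos(-0.976686) = 2.925237 rad.
y_k = r·cos(φ/3 − 2πk/3) for k = 0, 1, 2 gives y = 4.248601, 3.303594, -7.552195.
λ_k = y_k + 0.000000 gives λ = 4.2486, 3.3036, -7.5522 (check: the sum is 0.0000 = tr M).

Eigenvalues sorted in increasing order: [-7.5522, 3.3036, 4.2486].


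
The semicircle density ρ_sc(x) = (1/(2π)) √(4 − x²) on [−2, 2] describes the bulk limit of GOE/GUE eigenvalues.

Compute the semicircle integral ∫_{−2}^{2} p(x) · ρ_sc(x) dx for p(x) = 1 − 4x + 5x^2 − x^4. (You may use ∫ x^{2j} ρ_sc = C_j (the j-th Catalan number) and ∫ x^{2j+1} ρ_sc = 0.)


Write p(x) = Σ a_i x^i, split into monomials and integrate each against ρ_sc separately.
Using ∫ x^{2j} ρ_sc = C_j = (1/(j+1)) C(2j, j) (Catalan numbers) and ∫ x^{2j+1} ρ_sc = 0 (odd monomials vanish by symmetry):
  i = 0 (even): a_0 · C_{0} = 1 · 1 = 1
  i = 1 (odd): ∫ x^1 ρ_sc = 0 (vanishes)
  i = 2 (even): a_2 · C_{1} = 5 · 1 = 5
  i = 4 (even): a_4 · C_{2} = -1 · 2 = -2

Summing the contributions: ∫_{−2}^{2} p(x) ρ_sc(x) dx = 1 + 5 + (-2) = 4.


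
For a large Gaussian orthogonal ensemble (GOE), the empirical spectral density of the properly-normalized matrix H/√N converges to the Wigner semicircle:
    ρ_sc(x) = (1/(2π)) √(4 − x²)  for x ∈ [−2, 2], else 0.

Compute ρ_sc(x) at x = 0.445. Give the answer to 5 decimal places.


ρ_sc(x) = (1/(2π)) √(4 − x²). With x = 0.445:
  4 − x² = 4 − (0.445)² = 4 − 0.198025 = 3.801975.
  √(4 − x²) = 1.949865.
  1/(2π) = 0.159155.
  ρ_sc(0.445) = 0.159155 · 1.949865 = 0.310331.

Rounded to 5 decimal places: ρ_sc(0.445) ≈ 0.31033.


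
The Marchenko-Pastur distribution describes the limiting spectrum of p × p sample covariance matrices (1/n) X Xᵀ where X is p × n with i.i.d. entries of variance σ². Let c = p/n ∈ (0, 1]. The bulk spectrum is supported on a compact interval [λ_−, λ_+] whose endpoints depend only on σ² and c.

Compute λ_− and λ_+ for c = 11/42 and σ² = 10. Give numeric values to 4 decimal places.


c = 11/42 = 0.261905; √c = 0.511766.
λ_− = σ² (1 − √c)² = 10 · (1 − 0.511766)² = 10 · (0.488234)² = 2.383721.
λ_+ = σ² (1 + √c)² = 10 · (1 + 0.511766)² = 10 · (1.511766)² = 22.854374.

Rounded to 4 decimal places: λ_− ≈ 2.3837, λ_+ ≈ 22.8544.


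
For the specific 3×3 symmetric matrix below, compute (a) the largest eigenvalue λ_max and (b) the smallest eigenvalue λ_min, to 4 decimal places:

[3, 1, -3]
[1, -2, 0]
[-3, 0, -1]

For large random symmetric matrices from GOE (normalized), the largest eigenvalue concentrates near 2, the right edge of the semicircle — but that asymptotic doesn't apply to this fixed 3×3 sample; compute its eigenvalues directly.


Since M is real symmetric, all three eigenvalues are real; they are the roots of det(λI − M) = λ³ − (tr M) λ² + s λ − det M, where s is the sum of the principal 2×2 minors.
tr M = 3 + (-2) + (-1) = 0.
s = (3·(-2) − 1²) + (3·(-1) − (-3)²) + ((-2)·(-1) − 0²) = -7 + (-12) + 2 = -17.
det M (expand along row 1) = 3·2 − 1·(-1) + (-3)·(-6) = 25.
Characteristic polynomial: λ³ − 17λ − 25 = 0.
Substitute λ = y + (tr M)/3 = y + 0.000000 to remove the quadratic term: y³ + p·y + q = 0 with p = s − (tr M)²/3 = -17.000000 and q = −2(tr M)³/27 + (tr M)·s/3 − det M = -25.000000.
Three real roots ⇒ use the trigonometric (Viète) form: r = 2√(−p/3) = 4.760952, φ = arccos(3q/(p·r)) = arccos(0.926656) = 0.385379 rad.
y_k = r·cos(φ/3 − 2πk/3) for k = 0, 1, 2 gives y = 4.721724, -1.832664, -2.889060.
λ_k = y_k + 0.000000 gives λ = 4.7217, -1.8327, -2.8891 (check: the sum is 0.0000 = tr M).

Hence λ_max = 4.7217 and λ_min = -2.8891.


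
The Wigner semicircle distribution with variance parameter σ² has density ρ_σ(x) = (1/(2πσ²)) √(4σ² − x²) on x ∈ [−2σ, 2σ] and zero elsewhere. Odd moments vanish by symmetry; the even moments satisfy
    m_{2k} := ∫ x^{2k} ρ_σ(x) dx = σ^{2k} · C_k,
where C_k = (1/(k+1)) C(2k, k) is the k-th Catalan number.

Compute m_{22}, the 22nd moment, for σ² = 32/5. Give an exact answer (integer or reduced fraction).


By the scaled semicircle moment identity, m_{2k} = σ^{2k} · C_k with k = 11.
C_11 = (1/(k+1)) · C(2k, k) = (1/12) · C(22, 11) = (1/12) · 705432 = 58786.
σ^{2k} = (σ²)^k = (32/5)^11 = 36028797018963968/48828125.

Therefore m_{22} = σ^{22} · C_11 = (36028797018963968/48828125) · 58786 = 2117988861556815822848/48828125.


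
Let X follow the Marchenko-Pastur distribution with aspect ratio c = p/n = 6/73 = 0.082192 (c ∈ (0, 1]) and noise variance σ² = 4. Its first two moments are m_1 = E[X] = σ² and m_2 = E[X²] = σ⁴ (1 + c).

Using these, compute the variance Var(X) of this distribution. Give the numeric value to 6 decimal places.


m_1 = E[X] = σ² = 4, so m_1² = 16.
m_2 = E[X²] = σ⁴ (1 + c) = 16 · (1 + 0.082192) = 16 · 1.082192 = 17.315068.
(Note m_2 − m_1² simplifies to c · σ⁴ = 0.082192 · 16.)

Var(X) = m_2 − m_1² = 17.315068 − 16 = 1.315068.


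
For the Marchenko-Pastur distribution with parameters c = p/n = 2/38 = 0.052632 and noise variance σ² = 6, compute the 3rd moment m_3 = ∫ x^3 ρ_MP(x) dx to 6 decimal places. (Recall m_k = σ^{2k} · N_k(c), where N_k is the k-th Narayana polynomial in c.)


E[X³] = σ⁶ (1 + 3c + c²) (third MP moment). With σ² = 6 (so σ⁶ = 216) and c = 2/38 = 0.052632: E[X³] = 216 · (1 + 3·0.052632 + (0.052632)²) = 216 · 1.160665.

So E[X^3] = 250.703601.


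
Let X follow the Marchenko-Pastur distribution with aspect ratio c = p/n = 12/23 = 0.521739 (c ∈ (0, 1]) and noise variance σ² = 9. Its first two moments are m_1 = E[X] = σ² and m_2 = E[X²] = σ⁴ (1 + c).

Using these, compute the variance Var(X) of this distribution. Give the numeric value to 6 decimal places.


m_1 = E[X] = σ² = 9, so m_1² = 81.
m_2 = E[X²] = σ⁴ (1 + c) = 81 · (1 + 0.521739) = 81 · 1.521739 = 123.260870.
(Note m_2 − m_1² simplifies to c · σ⁴ = 0.521739 · 81.)

Var(X) = m_2 − m_1² = 123.260870 − 81 = 42.260870.


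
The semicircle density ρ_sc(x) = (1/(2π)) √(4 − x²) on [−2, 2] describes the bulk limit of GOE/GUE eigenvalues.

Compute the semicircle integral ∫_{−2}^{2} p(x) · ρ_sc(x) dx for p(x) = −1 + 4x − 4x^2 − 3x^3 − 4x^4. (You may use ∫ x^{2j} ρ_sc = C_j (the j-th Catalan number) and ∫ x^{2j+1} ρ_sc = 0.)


Write p(x) = Σ a_i x^i, split into monomials and integrate each against ρ_sc separately.
Using ∫ x^{2j} ρ_sc = C_j = (1/(j+1)) C(2j, j) (Catalan numbers) and ∫ x^{2j+1} ρ_sc = 0 (odd monomials vanish by symmetry):
  i = 0 (even): a_0 · C_{0} = -1 · 1 = -1
  i = 1 (odd): ∫ x^1 ρ_sc = 0 (vanishes)
  i = 2 (even): a_2 · C_{1} = -4 · 1 = -4
  i = 3 (odd): ∫ x^3 ρ_sc = 0 (vanishes)
  i = 4 (even): a_4 · C_{2} = -4 · 2 = -8

Summing the contributions: ∫_{−2}^{2} p(x) ρ_sc(x) dx = (-1) + (-4) + (-8) = -13.


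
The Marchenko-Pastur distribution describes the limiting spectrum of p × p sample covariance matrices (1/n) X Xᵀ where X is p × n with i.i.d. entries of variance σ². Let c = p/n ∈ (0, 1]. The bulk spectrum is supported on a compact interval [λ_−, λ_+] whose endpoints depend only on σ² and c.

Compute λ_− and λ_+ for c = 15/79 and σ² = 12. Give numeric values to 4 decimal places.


c = 15/79 = 0.189873; √c = 0.435745.
λ_− = σ² (1 − √c)² = 12 · (1 − 0.435745)² = 12 · (0.564255)² = 3.820609.
λ_+ = σ² (1 + √c)² = 12 · (1 + 0.435745)² = 12 · (1.435745)² = 24.736353.

Rounded to 4 decimal places: λ_− ≈ 3.8206, λ_+ ≈ 24.7364.


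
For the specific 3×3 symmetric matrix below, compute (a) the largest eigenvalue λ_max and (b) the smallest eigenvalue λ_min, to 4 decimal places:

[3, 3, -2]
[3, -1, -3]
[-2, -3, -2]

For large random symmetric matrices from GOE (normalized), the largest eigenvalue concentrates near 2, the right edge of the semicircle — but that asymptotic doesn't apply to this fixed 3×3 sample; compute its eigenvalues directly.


Since M is real symmetric, all three eigenvalues are real; they are the roots of det(λI − M) = λ³ − (tr M) λ² + s λ − det M, where s is the sum of the principal 2×2 minors.
tr M = 3 + (-1) + (-2) = 0.
s = (3·(-1) − 3²) + (3·(-2) − (-2)²) + ((-1)·(-2) − (-3)²) = -12 + (-10) + (-7) = -29.
det M (expand along row 1) = 3·(-7) − 3·(-12) + (-2)·(-11) = 37.
Characteristic polynomial: λ³ − 29λ − 37 = 0.
Substitute λ = y + (tr M)/3 = y + 0.000000 to remove the quadratic term: y³ + p·y + q = 0 with p = s − (tr M)²/3 = -29.000000 and q = −2(tr M)³/27 + (tr M)·s/3 − det M = -37.000000.
Three real roots ⇒ use the trigonometric (Viète) form: r = 2√(−p/3) = 6.218253, φ = arccos(3q/(p·r)) = arccos(0.615540) = 0.907725 rad.
y_k = r·cos(φ/3 − 2πk/3) for k = 0, 1, 2 gives y = 5.935772, -1.363219, -4.572553.
λ_k = y_k + 0.000000 gives λ = 5.9358, -1.3632, -4.5726 (check: the sum is 0.0000 = tr M).

Hence λ_max = 5.9358 and λ_min = -4.5726.


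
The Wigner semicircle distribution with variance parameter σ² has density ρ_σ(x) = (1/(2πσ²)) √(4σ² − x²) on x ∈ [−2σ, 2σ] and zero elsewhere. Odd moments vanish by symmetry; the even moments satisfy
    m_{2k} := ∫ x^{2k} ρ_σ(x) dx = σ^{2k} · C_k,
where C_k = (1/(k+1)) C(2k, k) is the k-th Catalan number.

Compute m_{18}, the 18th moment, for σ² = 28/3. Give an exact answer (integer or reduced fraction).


By the scaled semicircle moment identity, m_{2k} = σ^{2k} · C_k with k = 9.
C_9 = (1/(k+1)) · C(2k, k) = (1/10) · C(18, 9) = (1/10) · 48620 = 4862.
σ^{2k} = (σ²)^k = (28/3)^9 = 10578455953408/19683.

Therefore m_{18} = σ^{18} · C_9 = (10578455953408/19683) · 4862 = 51432452845469696/19683.


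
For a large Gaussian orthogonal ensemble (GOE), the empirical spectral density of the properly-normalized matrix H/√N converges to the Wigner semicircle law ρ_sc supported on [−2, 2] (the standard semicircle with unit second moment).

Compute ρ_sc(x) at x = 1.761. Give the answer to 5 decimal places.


ρ_sc(x) = (1/(2π)) √(4 − x²). With x = 1.761:
  4 − x² = 4 − (1.761)² = 4 − 3.101121 = 0.898879.
  √(4 − x²) = 0.948092.
  1/(2π) = 0.159155.
  ρ_sc(1.761) = 0.159155 · 0.948092 = 0.150894.

Rounded to 5 decimal places: ρ_sc(1.761) ≈ 0.15089.


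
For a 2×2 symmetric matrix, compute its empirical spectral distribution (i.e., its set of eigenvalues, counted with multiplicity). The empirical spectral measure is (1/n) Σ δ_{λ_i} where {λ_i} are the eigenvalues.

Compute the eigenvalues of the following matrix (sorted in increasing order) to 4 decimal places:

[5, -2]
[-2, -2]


Since M is real symmetric, both eigenvalues are real; they are the roots of det(λI − M) = λ² − (tr M) λ + det M.
tr M = 5 + (-2) = 3.
det M = 5·(-2) − (-2)² = -10 − 4 = -14.
Characteristic polynomial: λ² − 3λ − 14 = 0.
Discriminant Δ = (tr M)² − 4·det M = 9 − (-56) = 65; √Δ = 8.062258.
λ = (tr M ± √Δ)/2 = (3 ± 8.062258)/2, giving (tr M − √Δ)/2 = -2.5311 and (tr M + √Δ)/2 = 5.5311.

Eigenvalues sorted in increasing order: [-2.5311, 5.5311].


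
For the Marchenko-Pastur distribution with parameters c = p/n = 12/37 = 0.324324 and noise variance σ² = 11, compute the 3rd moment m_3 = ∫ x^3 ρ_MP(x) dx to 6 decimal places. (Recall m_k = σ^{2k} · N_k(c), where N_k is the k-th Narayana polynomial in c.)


E[X³] = σ⁶ (1 + 3c + c²) (third MP moment). With σ² = 11 (so σ⁶ = 1331) and c = 12/37 = 0.324324: E[X³] = 1331 · (1 + 3·0.324324 + (0.324324)²) = 1331 · 2.078159.

So E[X^3] = 2766.029949.


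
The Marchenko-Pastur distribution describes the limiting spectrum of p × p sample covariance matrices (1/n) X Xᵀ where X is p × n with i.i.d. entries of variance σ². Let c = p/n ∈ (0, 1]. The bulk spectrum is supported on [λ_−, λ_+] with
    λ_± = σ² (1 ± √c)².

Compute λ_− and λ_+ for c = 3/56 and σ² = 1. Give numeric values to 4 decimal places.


c = 3/56 = 0.053571; √c = 0.231455.
λ_− = σ² (1 − √c)² = 1 · (1 − 0.231455)² = 1 · (0.768545)² = 0.590661.
λ_+ = σ² (1 + √c)² = 1 · (1 + 0.231455)² = 1 · (1.231455)² = 1.516481.

Rounded to 4 decimal places: λ_− ≈ 0.5907, λ_+ ≈ 1.5165.


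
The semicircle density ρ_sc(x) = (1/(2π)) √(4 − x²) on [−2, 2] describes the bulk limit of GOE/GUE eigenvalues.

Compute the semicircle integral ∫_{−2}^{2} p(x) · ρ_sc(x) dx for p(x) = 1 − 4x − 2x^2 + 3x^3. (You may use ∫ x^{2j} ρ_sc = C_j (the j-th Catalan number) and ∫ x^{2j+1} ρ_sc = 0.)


Write p(x) = Σ a_i x^i, split into monomials and integrate each against ρ_sc separately.
Using ∫ x^{2j} ρ_sc = C_j = (1/(j+1)) C(2j, j) (Catalan numbers) and ∫ x^{2j+1} ρ_sc = 0 (odd monomials vanish by symmetry):
  i = 0 (even): a_0 · C_{0} = 1 · 1 = 1
  i = 1 (odd): ∫ x^1 ρ_sc = 0 (vanishes)
  i = 2 (even): a_2 · C_{1} = -2 · 1 = -2
  i = 3 (odd): ∫ x^3 ρ_sc = 0 (vanishes)

Summing the contributions: ∫_{−2}^{2} p(x) ρ_sc(x) dx = 1 + (-2) = -1.


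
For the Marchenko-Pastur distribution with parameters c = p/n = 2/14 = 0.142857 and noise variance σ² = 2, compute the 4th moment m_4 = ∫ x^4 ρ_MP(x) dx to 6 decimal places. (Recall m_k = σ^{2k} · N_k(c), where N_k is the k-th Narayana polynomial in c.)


E[X⁴] = σ⁸ (1 + 6c + 6c² + c³) (fourth MP moment). With σ² = 2 (so σ⁸ = 16) and c = 2/14 = 0.142857: E[X⁴] = 16 · (1 + 6·0.142857 + 6·(0.142857)² + (0.142857)³) = 16 · 1.982507.

So E[X^4] = 31.720117.


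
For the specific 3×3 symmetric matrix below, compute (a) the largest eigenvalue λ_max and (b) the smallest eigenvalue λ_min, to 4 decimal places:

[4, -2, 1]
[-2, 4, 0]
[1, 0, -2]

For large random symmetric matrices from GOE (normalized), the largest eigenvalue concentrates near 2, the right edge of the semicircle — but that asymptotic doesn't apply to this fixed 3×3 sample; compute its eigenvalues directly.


Since M is real symmetric, all three eigenvalues are real; they are the roots of det(λI − M) = λ³ − (tr M) λ² + s λ − det M, where s is the sum of the principal 2×2 minors.
tr M = 4 + 4 + (-2) = 6.
s = (4·4 − (-2)²) + (4·(-2) − 1²) + (4·(-2) − 0²) = 12 + (-9) + (-8) = -5.
det M (expand along row 1) = 4·(-8) − (-2)·4 + 1·(-4) = -28.
Characteristic polynomial: λ³ − 6λ² − 5λ + 28 = 0.
Substitute λ = y + (tr M)/3 = y + 2.000000 to remove the quadratic term: y³ + p·y + q = 0 with p = s − (tr M)²/3 = -17.000000 and q = −2(tr M)³/27 + (tr M)·s/3 − det M = 2.000000.
Three real roots ⇒ use the trigonometric (Viète) form: r = 2√(−p/3) = 4.760952, φ = arccos(3q/(p·r)) = arccos(-0.074132) = 1.644997 rad.
y_k = r·cos(φ/3 − 2πk/3) for k = 0, 1, 2 gives y = 4.062973, 0.117743, -4.180716.
λ_k = y_k + 2.000000 gives λ = 6.0630, 2.1177, -2.1807 (check: the sum is 6.0000 = tr M).

Hence λ_max = 6.0630 and λ_min = -2.1807.


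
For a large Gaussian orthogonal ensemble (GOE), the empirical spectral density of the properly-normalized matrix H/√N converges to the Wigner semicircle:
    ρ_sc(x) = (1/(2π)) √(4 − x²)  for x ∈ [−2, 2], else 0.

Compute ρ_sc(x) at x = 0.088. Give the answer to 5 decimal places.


ρ_sc(x) = (1/(2π)) √(4 − x²). With x = 0.088:
  4 − x² = 4 − (0.088)² = 4 − 0.007744 = 3.992256.
  √(4 − x²) = 1.998063.
  1/(2π) = 0.159155.
  ρ_sc(0.088) = 0.159155 · 1.998063 = 0.318002.

Rounded to 5 decimal places: ρ_sc(0.088) ≈ 0.31800.


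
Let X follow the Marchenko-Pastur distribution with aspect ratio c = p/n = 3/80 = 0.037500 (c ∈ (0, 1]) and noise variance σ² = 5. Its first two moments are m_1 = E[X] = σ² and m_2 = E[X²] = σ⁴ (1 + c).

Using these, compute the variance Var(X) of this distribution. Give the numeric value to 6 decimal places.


m_1 = E[X] = σ² = 5, so m_1² = 25.
m_2 = E[X²] = σ⁴ (1 + c) = 25 · (1 + 0.037500) = 25 · 1.037500 = 25.937500.
(Note m_2 − m_1² simplifies to c · σ⁴ = 0.037500 · 25.)

Var(X) = m_2 − m_1² = 25.937500 − 25 = 0.937500.


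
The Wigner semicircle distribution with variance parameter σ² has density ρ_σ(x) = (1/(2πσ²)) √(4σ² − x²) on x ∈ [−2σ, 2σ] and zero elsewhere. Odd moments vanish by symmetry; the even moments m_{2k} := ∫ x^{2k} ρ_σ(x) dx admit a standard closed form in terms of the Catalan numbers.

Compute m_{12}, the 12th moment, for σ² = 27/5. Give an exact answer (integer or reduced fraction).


By the scaled semicircle moment identity, m_{2k} = σ^{2k} · C_k with k = 6.
C_6 = (1/(k+1)) · C(2k, k) = (1/7) · C(12, 6) = (1/7) · 924 = 132.
σ^{2k} = (σ²)^k = (27/5)^6 = 387420489/15625.

Therefore m_{12} = σ^{12} · C_6 = (387420489/15625) · 132 = 51139504548/15625.


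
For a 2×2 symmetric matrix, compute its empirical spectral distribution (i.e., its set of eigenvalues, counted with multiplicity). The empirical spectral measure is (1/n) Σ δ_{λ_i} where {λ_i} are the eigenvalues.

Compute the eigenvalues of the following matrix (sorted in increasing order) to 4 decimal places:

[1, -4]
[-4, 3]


Since M is real symmetric, both eigenvalues are real; they are the roots of det(λI − M) = λ² − (tr M) λ + det M.
tr M = 1 + 3 = 4.
det M = 1·3 − (-4)² = 3 − 16 = -13.
Characteristic polynomial: λ² − 4λ − 13 = 0.
Discriminant Δ = (tr M)² − 4·det M = 16 − (-52) = 68; √Δ = 8.246211.
λ = (tr M ± √Δ)/2 = (4 ± 8.246211)/2, giving (tr M − √Δ)/2 = -2.1231 and (tr M + √Δ)/2 = 6.1231.

Eigenvalues sorted in increasing order: [-2.1231, 6.1231].


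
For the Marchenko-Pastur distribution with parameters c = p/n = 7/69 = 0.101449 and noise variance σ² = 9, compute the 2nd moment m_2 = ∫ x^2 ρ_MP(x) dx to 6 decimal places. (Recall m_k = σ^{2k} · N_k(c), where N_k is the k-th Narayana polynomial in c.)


E[X²] = σ⁴ (1 + c) (second MP moment). With σ² = 9 (so σ⁴ = 81) and c = 7/69 = 0.101449: E[X²] = 81 · (1 + 0.101449) = 81 · 1.101449.

So E[X^2] = 89.217391.


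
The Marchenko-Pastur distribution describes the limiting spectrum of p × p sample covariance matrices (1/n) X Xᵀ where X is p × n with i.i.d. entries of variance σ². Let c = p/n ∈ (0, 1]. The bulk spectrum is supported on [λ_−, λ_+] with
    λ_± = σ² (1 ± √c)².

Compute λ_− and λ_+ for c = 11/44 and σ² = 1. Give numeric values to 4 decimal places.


c = 11/44 = 0.250000; √c = 0.500000.
λ_− = σ² (1 − √c)² = 1 · (1 − 0.500000)² = 1 · (0.500000)² = 0.250000.
λ_+ = σ² (1 + √c)² = 1 · (1 + 0.500000)² = 1 · (1.500000)² = 2.250000.

Rounded to 4 decimal places: λ_− ≈ 0.2500, λ_+ ≈ 2.2500.


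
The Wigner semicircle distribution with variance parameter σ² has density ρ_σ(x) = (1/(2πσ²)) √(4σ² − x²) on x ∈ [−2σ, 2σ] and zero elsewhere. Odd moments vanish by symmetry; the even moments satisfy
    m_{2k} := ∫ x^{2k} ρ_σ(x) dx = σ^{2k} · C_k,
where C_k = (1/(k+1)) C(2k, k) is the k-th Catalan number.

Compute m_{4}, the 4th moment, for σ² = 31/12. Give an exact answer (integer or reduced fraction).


By the scaled semicircle moment identity, m_{2k} = σ^{2k} · C_k with k = 2.
C_2 = (1/(k+1)) · C(2k, k) = (1/3) · C(4, 2) = (1/3) · 6 = 2.
σ^{2k} = (σ²)^k = (31/12)^2 = 961/144.

Therefore m_{4} = σ^{4} · C_2 = (961/144) · 2 = 961/72.


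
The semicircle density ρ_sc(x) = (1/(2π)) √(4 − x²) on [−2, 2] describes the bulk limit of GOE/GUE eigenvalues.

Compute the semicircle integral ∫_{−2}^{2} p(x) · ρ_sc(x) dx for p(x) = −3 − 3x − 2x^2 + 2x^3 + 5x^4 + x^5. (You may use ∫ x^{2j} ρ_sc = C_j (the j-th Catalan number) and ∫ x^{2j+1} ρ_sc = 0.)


Write p(x) = Σ a_i x^i, split into monomials and integrate each against ρ_sc separately.
Using ∫ x^{2j} ρ_sc = C_j = (1/(j+1)) C(2j, j) (Catalan numbers) and ∫ x^{2j+1} ρ_sc = 0 (odd monomials vanish by symmetry):
  i = 0 (even): a_0 · C_{0} = -3 · 1 = -3
  i = 1 (odd): ∫ x^1 ρ_sc = 0 (vanishes)
  i = 2 (even): a_2 · C_{1} = -2 · 1 = -2
  i = 3 (odd): ∫ x^3 ρ_sc = 0 (vanishes)
  i = 4 (even): a_4 · C_{2} = 5 · 2 = 10
  i = 5 (odd): ∫ x^5 ρ_sc = 0 (vanishes)

Summing the contributions: ∫_{−2}^{2} p(x) ρ_sc(x) dx = (-3) + (-2) + 10 = 5.


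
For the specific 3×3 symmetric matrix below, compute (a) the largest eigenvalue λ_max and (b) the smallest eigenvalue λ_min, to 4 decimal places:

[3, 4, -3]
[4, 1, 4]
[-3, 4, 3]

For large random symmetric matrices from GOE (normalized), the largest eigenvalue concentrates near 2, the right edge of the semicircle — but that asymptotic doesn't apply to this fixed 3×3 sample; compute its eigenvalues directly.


Since M is real symmetric, all three eigenvalues are real; they are the roots of det(λI − M) = λ³ − (tr M) λ² + s λ − det M, where s is the sum of the principal 2×2 minors.
tr M = 3 + 1 + 3 = 7.
s = (3·1 − 4²) + (3·3 − (-3)²) + (1·3 − 4²) = -13 + 0 + (-13) = -26.
det M (expand along row 1) = 3·(-13) − 4·24 + (-3)·19 = -192.
Characteristic polynomial: λ³ − 7λ² − 26λ + 192 = 0.
Substitute λ = y + (tr M)/3 = y + 2.333333 to remove the quadratic term: y³ + p·y + q = 0 with p = s − (tr M)²/3 = -42.333333 and q = −2(tr M)³/27 + (tr M)·s/3 − det M = 105.925926.
Three real roots ⇒ use the trigonometric (Viète) form: r = 2√(−p/3) = 7.512952, φ = arccos(3q/(p·r)) = arccos(-0.999149) = 3.100345 rad.
y_k = r·cos(φ/3 − 2πk/3) for k = 0, 1, 2 gives y = 3.845575, 3.666667, -7.512242.
λ_k = y_k + 2.333333 gives λ = 6.1789, 6.0000, -5.1789 (check: the sum is 7.0000 = tr M).

Hence λ_max = 6.1789 and λ_min = -5.1789.


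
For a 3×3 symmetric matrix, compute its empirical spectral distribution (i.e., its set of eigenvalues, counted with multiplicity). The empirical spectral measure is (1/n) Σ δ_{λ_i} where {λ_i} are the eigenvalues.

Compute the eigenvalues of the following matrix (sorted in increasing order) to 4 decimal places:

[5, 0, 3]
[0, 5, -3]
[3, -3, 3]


Since M is real symmetric, all three eigenvalues are real; they are the roots of det(λI − M) = λ³ − (tr M) λ² + s λ − det M, where s is the sum of the principal 2×2 minors.
tr M = 5 + 5 + 3 = 13.
s = (5·5 − 0²) + (5·3 − 3²) + (5·3 − (-3)²) = 25 + 6 + 6 = 37.
det M (expand along row 1) = 5·6 − 0·9 + 3·(-15) = -15.
Characteristic polynomial: λ³ − 13λ² + 37λ + 15 = 0.
Substitute λ = y + (tr M)/3 = y + 4.333333 to remove the quadratic term: y³ + p·y + q = 0 with p = s − (tr M)²/3 = -19.333333 and q = −2(tr M)³/27 + (tr M)·s/3 − det M = 12.592593.
Three real roots ⇒ use the trigonometric (Viète) form: r = 2√(−p/3) = 5.077182, φ = arccos(3q/(p·r)) = arccos(-0.384864) = 1.965856 rad.
y_k = r·cos(φ/3 − 2πk/3) for k = 0, 1, 2 gives y = 4.025566, 0.666667, -4.692232.
λ_k = y_k + 4.333333 gives λ = 8.3589, 5.0000, -0.3589 (check: the sum is 13.0000 = tr M).

Eigenvalues sorted in increasing order: [-0.3589, 5.0000, 8.3589].
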